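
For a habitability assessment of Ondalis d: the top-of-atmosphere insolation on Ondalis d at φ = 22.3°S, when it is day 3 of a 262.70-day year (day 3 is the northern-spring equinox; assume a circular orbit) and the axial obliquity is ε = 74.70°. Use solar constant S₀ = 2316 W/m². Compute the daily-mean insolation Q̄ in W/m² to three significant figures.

Solar longitude: λ_s = 360° × (3 − 3)/262.70 = 0.000°.
sin δ = sin 74.70° × sin 0.000° = 0.00000, so δ = +0.000°.
cos H₀ = −tan(-22.3°) tan(+0.000°) = 0.0000, H₀ = 1.5708 rad.
Bracket: H₀ sin φ sin δ + cos φ cos δ sin H₀ = 1.5708×-0.37946×0.00000 + 0.92521×1.00000×1.00000 = -0.000000 + 0.925210 = 0.925210.
Q̄ = (S₀/π) × [bracket] = (2316/π) × 0.925210 = 682.1 W/m².

Q̄ ≈ 682 W/m²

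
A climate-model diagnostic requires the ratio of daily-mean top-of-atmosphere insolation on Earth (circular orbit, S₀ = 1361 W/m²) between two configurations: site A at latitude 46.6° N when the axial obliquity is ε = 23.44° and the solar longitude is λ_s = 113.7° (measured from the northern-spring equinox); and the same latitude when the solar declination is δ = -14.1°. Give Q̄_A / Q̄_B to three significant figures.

— Configuration A (φ=+46.6°):
Solar declination: sin δ = sin ε · sin λ_s = sin 23.44° × sin 113.7° = 0.36424, so δ = +21.361°.
cos H₀ = −tan(+46.6°) tan(+21.361°) = -0.4136, H₀ = 1.9972 rad.
Bracket: H₀ sin φ sin δ + cos φ cos δ sin H₀ = 1.9972×0.72657×0.36424 + 0.68709×0.93131×0.91047 = 0.528551 + 0.582604 = 1.111155.
Q̄ = (S₀/π) × [bracket] = (1361/π) × 1.111155 = 481.37 W/m².
— Configuration B (φ=+46.6°):
cos H₀ = −tan(+46.6°) tan(-14.100°) = 0.2656, H₀ = 1.3020 rad.
Bracket: H₀ sin φ sin δ + cos φ cos δ sin H₀ = 1.3020×0.72657×-0.24362 + 0.68709×0.96987×0.96408 = -0.230463 + 0.642451 = 0.411988.
Q̄ = (S₀/π) × [bracket] = (1361/π) × 0.411988 = 178.48 W/m².
Ratio Q̄_A / Q̄_B = 481.37 / 178.48 = 2.697.

Q̄_A / Q̄_B ≈ 2.70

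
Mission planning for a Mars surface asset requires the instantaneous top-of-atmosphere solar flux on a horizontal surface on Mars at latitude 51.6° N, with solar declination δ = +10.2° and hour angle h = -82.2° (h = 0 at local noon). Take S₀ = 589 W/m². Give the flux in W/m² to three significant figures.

cos θ_z = sin φ sin δ + cos φ cos δ cos h = 0.138780 + 0.082967 = 0.221747.
Flux = S₀ · cos θ_z = 589 × 0.221747 = 130.6 W/m².

131 W/m²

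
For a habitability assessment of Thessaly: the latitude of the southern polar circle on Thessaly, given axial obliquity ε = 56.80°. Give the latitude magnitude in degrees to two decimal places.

33.20°

The polar circle is the lowest latitude that experiences at least one full rotation of continuous darkness at the northern-summer solstice; it lies at |φ| = 90° − ε = 90° − 56.80° = 33.20°.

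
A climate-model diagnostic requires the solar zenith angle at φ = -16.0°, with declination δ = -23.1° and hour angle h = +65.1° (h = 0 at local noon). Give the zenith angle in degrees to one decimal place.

cos θ_z = sin φ sin δ + cos φ cos δ cos h = 0.108143 + 0.372275 = 0.480418.
θ_z = arccos(0.480418) = 61.3°.

θ_z = 61.3°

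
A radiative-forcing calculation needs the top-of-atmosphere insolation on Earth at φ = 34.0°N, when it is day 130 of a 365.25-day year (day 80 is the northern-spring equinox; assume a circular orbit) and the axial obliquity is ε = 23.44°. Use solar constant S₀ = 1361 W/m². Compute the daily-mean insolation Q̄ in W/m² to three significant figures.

Solar longitude: λ_s = 360° × (130 − 80)/365.25 = 49.281°.
sin δ = sin 23.44° × sin 49.281° = 0.30149, so δ = +17.547°.
cos H₀ = −tan(+34.0°) tan(+17.547°) = -0.2133, H₀ = 1.7857 rad.
Bracket: H₀ sin φ sin δ + cos φ cos δ sin H₀ = 1.7857×0.55919×0.30149 + 0.82904×0.95347×0.97699 = 0.301052 + 0.772276 = 1.073328.
Q̄ = (S₀/π) × [bracket] = (1361/π) × 1.073328 = 465.0 W/m².

Q̄ ≈ 465 W/m²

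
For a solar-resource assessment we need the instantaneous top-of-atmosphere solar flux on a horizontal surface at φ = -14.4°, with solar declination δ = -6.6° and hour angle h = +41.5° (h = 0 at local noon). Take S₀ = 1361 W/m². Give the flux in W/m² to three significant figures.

1.02e+03 W/m²

cos θ_z = sin φ sin δ + cos φ cos δ cos h = 0.028584 + 0.720618 = 0.749202.
Flux = S₀ · cos θ_z = 1361 × 0.749202 = 1020 W/m².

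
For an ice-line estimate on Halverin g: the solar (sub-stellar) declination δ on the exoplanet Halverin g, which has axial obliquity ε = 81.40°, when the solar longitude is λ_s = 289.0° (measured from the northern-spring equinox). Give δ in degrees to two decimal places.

δ = -69.21°

sin δ = sin ε · sin λ_s = sin 81.40° × sin 289.0° = -0.934888.
δ = arcsin(-0.934888) = -69.21°.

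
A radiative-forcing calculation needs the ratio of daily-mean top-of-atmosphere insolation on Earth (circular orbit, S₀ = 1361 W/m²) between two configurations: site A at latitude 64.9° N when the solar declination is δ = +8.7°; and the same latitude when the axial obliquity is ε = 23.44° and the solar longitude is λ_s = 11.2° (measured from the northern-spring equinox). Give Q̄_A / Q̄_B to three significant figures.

Q̄_A / Q̄_B ≈ 1.22

— Configuration A (φ=+64.9°):
cos H₀ = −tan(+64.9°) tan(+8.700°) = -0.3267, H₀ = 1.9036 rad.
Bracket: H₀ sin φ sin δ + cos φ cos δ sin H₀ = 1.9036×0.90557×0.15126 + 0.42420×0.98849×0.94514 = 0.260749 + 0.396314 = 0.657063.
Q̄ = (S₀/π) × [bracket] = (1361/π) × 0.657063 = 284.65 W/m².
— Configuration B (φ=+64.9°):
Solar declination: sin δ = sin ε · sin λ_s = sin 23.44° × sin 11.2° = 0.07726, so δ = +4.431°.
cos H₀ = −tan(+64.9°) tan(+4.431°) = -0.1654, H₀ = 1.7370 rad.
Bracket: H₀ sin φ sin δ + cos φ cos δ sin H₀ = 1.7370×0.90557×0.07726 + 0.42420×0.99701×0.98622 = 0.121528 + 0.417104 = 0.538632.
Q̄ = (S₀/π) × [bracket] = (1361/π) × 0.538632 = 233.35 W/m².
Ratio Q̄_A / Q̄_B = 284.65 / 233.35 = 1.220.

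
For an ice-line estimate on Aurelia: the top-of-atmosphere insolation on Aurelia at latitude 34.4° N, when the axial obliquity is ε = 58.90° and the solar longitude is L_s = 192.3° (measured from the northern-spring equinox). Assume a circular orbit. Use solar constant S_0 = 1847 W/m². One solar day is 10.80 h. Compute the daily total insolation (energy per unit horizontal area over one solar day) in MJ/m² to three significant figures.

Solar declination: sin δ = sin ε · sin L_s = sin 58.90° × sin 192.3° = -0.18241, so δ = -10.510°.
cos h₀ = −tan(+34.4°) tan(-10.510°) = 0.1270, h₀ = 1.4434 rad.
Bracket: h₀ sin ϕ sin δ + cos ϕ cos δ sin h₀ = 1.4434×0.56497×-0.18241 + 0.82511×0.98322×0.99190 = -0.148751 + 0.804693 = 0.655942.
Q̄ = (S_0/π) × [bracket] = (1847/π) × 0.655942 = 385.64 W/m².
Daily total = Q̄ × 10.80 h × 3600 s/h = 385.64 × 10.80 × 3600 / 10⁶ = 14.99 MJ/m².

15.0 MJ/m²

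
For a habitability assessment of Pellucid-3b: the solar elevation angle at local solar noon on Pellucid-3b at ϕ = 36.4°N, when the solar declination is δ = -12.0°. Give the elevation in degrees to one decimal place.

41.6°

At local noon the hour angle is zero, so the zenith angle equals |ϕ − δ| = |+36.4° − (-12.000°)| = 48.400°.
Elevation = 90° − 48.400° = 41.6°.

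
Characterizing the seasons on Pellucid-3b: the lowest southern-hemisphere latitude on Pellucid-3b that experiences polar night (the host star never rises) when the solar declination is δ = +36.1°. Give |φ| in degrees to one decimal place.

|φ| = 53.9°

Polar night requires cos H₀ = −tan φ tan δ ≥ 1, i.e. tan φ tan δ ≤ −1.
The boundary is |tan φ| · |tan δ| = 1, so |φ| = 90° − |δ| = 90° − 36.1° = 53.9° in the southern hemisphere.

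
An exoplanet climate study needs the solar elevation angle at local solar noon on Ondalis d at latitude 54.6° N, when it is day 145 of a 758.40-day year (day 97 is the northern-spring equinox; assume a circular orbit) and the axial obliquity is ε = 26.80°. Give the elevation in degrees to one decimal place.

45.5°

Solar longitude: L_s = 360° × (145 − 97)/758.40 = 22.785°.
sin δ = sin 26.80° × sin 22.785° = 0.17461, so δ = +10.056°.
At local noon the hour angle is zero, so the zenith angle equals |ϕ − δ| = |+54.6° − (+10.056°)| = 44.544°.
Elevation = 90° − 44.544° = 45.5°.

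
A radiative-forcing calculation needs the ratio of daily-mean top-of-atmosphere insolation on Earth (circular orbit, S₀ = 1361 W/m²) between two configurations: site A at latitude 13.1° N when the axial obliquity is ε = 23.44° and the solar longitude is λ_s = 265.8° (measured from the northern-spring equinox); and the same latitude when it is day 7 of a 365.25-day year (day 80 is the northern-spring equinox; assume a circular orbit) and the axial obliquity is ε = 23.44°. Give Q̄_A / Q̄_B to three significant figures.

— Configuration A (φ=+13.1°):
Solar declination: sin δ = sin ε · sin λ_s = sin 23.44° × sin 265.8° = -0.39672, so δ = -23.373°.
cos H₀ = −tan(+13.1°) tan(-23.373°) = 0.1006, H₀ = 1.4701 rad.
Bracket: H₀ sin φ sin δ + cos φ cos δ sin H₀ = 1.4701×0.22665×-0.39672 + 0.97398×0.91794×0.99493 = -0.132186 + 0.889522 = 0.757336.
Q̄ = (S₀/π) × [bracket] = (1361/π) × 0.757336 = 328.09 W/m².
— Configuration B (φ=+13.1°):
Solar longitude: λ_s = 360° × (7 − 80)/365.25 = -71.951°, i.e. -71.951° + 360° = 288.049°.
sin δ = sin 23.44° × sin 288.049° = -0.37821, so δ = -22.223°.
cos H₀ = −tan(+13.1°) tan(-22.223°) = 0.0951, H₀ = 1.4756 rad.
Bracket: H₀ sin φ sin δ + cos φ cos δ sin H₀ = 1.4756×0.22665×-0.37821 + 0.97398×0.92572×0.99547 = -0.126490 + 0.897548 = 0.771058.
Q̄ = (S₀/π) × [bracket] = (1361/π) × 0.771058 = 334.04 W/m².
Ratio Q̄_A / Q̄_B = 328.09 / 334.04 = 0.9822.

Q̄_A / Q̄_B ≈ 0.982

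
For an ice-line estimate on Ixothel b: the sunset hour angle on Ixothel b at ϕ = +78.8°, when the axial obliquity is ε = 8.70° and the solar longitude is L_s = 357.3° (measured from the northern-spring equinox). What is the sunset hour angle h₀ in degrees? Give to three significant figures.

Solar declination: sin δ = sin ε · sin L_s = sin 8.70° × sin 357.3° = -0.00713, so δ = -0.408°.
cos h₀ = −tan ϕ · tan δ = −tan(+78.8°) × tan(-0.408°) = 0.0360, so h₀ = 1.5348 rad = 87.94°.

h₀ = 87.9°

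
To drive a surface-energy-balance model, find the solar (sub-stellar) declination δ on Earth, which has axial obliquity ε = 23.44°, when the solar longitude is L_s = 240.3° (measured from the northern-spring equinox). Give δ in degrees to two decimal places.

δ = -20.21°

sin δ = sin ε · sin L_s = sin 23.44° × sin 240.3° = -0.345532.
δ = arcsin(-0.345532) = -20.21°.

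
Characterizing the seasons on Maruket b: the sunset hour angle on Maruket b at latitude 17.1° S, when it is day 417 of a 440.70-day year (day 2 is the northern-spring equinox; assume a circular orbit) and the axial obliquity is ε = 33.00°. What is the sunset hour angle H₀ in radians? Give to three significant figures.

H₀ = 1.63 rad

Solar longitude: λ_s = 360° × (417 − 2)/440.70 = 339.006°.
sin δ = sin 33.00° × sin 339.006° = -0.19513, so δ = -11.252°.
cos H₀ = −tan φ · tan δ = −tan(-17.1°) × tan(-11.252°) = -0.0612, so H₀ = 1.6320 rad = 93.51°.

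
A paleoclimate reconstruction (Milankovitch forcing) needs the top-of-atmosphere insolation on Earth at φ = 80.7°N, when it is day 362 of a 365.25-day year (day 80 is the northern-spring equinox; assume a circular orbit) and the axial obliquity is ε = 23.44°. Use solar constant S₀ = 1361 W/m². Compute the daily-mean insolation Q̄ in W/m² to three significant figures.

Q̄ ≈ 0.00 W/m²

Solar longitude: λ_s = 360° × (362 − 80)/365.25 = 277.947°.
sin δ = sin 23.44° × sin 277.947° = -0.39397, so δ = -23.202°.
cos H₀ = −tan(+80.7°) tan(-23.202°) = 2.6175 ≥ 1 ⇒ polar night, H₀ = 0 and Q̄ = 0.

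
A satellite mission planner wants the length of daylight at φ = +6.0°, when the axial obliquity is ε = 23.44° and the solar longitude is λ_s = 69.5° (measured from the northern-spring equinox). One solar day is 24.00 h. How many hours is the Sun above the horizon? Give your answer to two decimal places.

Solar declination: sin δ = sin ε · sin λ_s = sin 23.44° × sin 69.5° = 0.37260, so δ = +21.876°.
cos H₀ = −tan φ · tan δ = −tan(+6.0°) × tan(+21.876°) = -0.0422, so H₀ = 1.6130 rad = 92.42°.
Daylight = 2H₀/(2π) × 24.00 h = (1.6130/π) × 24.00 = 12.32 h.

12.32 h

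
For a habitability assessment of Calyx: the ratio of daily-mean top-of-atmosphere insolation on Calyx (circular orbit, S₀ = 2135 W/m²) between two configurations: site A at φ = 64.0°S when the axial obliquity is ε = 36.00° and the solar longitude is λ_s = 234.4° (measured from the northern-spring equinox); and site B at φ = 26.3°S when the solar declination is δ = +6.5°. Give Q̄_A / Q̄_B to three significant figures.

— Configuration A (φ=-64.0°):
Solar declination: sin δ = sin ε · sin λ_s = sin 36.00° × sin 234.4° = -0.47793, so δ = -28.550°.
cos H₀ = −tan(-64.0°) tan(-28.550°) = -1.1156 ≤ −1 ⇒ polar day, H₀ = π.
Bracket: H₀ sin φ sin δ + cos φ cos δ sin H₀ = 3.1416×-0.89879×-0.47793 + 0.43837×0.87840×0.00000 = 1.349502 + 0.000000 = 1.349502.
Q̄ = (S₀/π) × [bracket] = (2135/π) × 1.349502 = 917.11 W/m².
— Configuration B (φ=-26.3°):
cos H₀ = −tan(-26.3°) tan(+6.500°) = 0.0563, H₀ = 1.5145 rad.
Bracket: H₀ sin φ sin δ + cos φ cos δ sin H₀ = 1.5145×-0.44307×0.11320 + 0.89649×0.99357×0.99841 = -0.075961 + 0.889309 = 0.813348.
Q̄ = (S₀/π) × [bracket] = (2135/π) × 0.813348 = 552.74 W/m².
Ratio Q̄_A / Q̄_B = 917.11 / 552.74 = 1.659.

Q̄_A / Q̄_B ≈ 1.66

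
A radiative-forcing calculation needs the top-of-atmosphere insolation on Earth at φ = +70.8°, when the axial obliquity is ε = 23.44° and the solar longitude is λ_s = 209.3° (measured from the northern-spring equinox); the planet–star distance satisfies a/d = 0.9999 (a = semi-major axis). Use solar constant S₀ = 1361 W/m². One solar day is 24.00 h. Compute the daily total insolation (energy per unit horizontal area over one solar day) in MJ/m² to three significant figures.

3.28 MJ/m²

Solar declination: sin δ = sin ε · sin λ_s = sin 23.44° × sin 209.3° = -0.19467, so δ = -11.225°.
cos H₀ = −tan(+70.8°) tan(-11.225°) = 0.5699, H₀ = 0.9644 rad.
Bracket: H₀ sin φ sin δ + cos φ cos δ sin H₀ = 0.9644×0.94438×-0.19467 + 0.32887×0.98087×0.82170 = -0.177298 + 0.265063 = 0.087765.
Inverse-square distance factor (a/d)² = 0.9999² = 0.999800.
Q̄ = (S₀/π) × 0.999800 × [bracket] = (1361/π) × 0.999800 × 0.087765 = 38.014 W/m².
Daily total = Q̄ × 24.00 h × 3600 s/h = 38.014 × 24.00 × 3600 / 10⁶ = 3.284 MJ/m².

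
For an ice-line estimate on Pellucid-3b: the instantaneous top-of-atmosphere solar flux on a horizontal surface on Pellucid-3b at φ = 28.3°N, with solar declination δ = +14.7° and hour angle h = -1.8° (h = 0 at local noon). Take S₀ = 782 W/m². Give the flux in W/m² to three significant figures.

760 W/m²

cos θ_z = sin φ sin δ + cos φ cos δ cos h = 0.120304 + 0.851237 = 0.971541.
Flux = S₀ · cos θ_z = 782 × 0.971541 = 759.7 W/m².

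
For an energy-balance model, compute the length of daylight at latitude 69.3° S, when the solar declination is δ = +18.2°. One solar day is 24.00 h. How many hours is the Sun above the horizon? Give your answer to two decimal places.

3.94 h

cos H₀ = −tan φ · tan δ = −tan(-69.3°) × tan(+18.200°) = 0.8701, so H₀ = 0.5154 rad = 29.53°.
Daylight = 2H₀/(2π) × 24.00 h = (0.5154/π) × 24.00 = 3.94 h.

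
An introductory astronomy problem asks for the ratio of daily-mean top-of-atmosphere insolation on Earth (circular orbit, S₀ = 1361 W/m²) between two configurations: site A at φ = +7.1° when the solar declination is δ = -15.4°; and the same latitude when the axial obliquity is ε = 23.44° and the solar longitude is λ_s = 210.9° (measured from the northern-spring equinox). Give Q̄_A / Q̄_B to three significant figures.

Q̄_A / Q̄_B ≈ 0.972

— Configuration A (φ=+7.1°):
cos H₀ = −tan(+7.1°) tan(-15.400°) = 0.0343, H₀ = 1.5365 rad.
Bracket: H₀ sin φ sin δ + cos φ cos δ sin H₀ = 1.5365×0.12360×-0.26556 + 0.99233×0.96410×0.99941 = -0.050433 + 0.956141 = 0.905708.
Q̄ = (S₀/π) × [bracket] = (1361/π) × 0.905708 = 392.37 W/m².
— Configuration B (φ=+7.1°):
Solar declination: sin δ = sin ε · sin λ_s = sin 23.44° × sin 210.9° = -0.20428, so δ = -11.787°.
cos H₀ = −tan(+7.1°) tan(-11.787°) = 0.0260, H₀ = 1.5448 rad.
Bracket: H₀ sin φ sin δ + cos φ cos δ sin H₀ = 1.5448×0.12360×-0.20428 + 0.99233×0.97891×0.99966 = -0.039005 + 0.971071 = 0.932066.
Q̄ = (S₀/π) × [bracket] = (1361/π) × 0.932066 = 403.79 W/m².
Ratio Q̄_A / Q̄_B = 392.37 / 403.79 = 0.9717.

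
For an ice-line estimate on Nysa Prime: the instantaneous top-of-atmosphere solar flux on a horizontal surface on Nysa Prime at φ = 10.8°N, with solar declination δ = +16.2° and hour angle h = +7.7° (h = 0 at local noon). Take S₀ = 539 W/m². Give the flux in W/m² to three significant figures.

cos θ_z = sin φ sin δ + cos φ cos δ cos h = 0.052278 + 0.934779 = 0.987057.
Flux = S₀ · cos θ_z = 539 × 0.987057 = 532.0 W/m².

532 W/m²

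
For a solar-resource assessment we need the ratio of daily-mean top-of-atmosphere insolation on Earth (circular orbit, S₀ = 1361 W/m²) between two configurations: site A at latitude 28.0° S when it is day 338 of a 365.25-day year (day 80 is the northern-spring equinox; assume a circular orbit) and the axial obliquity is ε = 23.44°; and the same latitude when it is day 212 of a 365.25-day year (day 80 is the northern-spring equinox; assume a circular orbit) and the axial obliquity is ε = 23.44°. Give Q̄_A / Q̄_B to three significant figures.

Q̄_A / Q̄_B ≈ 1.78

— Configuration A (φ=-28.0°):
Solar longitude: λ_s = 360° × (338 − 80)/365.25 = 254.292°.
sin δ = sin 23.44° × sin 254.292° = -0.38293, so δ = -22.515°.
cos H₀ = −tan(-28.0°) tan(-22.515°) = -0.2204, H₀ = 1.7930 rad.
Bracket: H₀ sin φ sin δ + cos φ cos δ sin H₀ = 1.7930×-0.46947×-0.38293 + 0.88295×0.92378×0.97541 = 0.322335 + 0.795595 = 1.117930.
Q̄ = (S₀/π) × [bracket] = (1361/π) × 1.117930 = 484.31 W/m².
— Configuration B (φ=-28.0°):
Solar longitude: λ_s = 360° × (212 − 80)/365.25 = 130.103°.
sin δ = sin 23.44° × sin 130.103° = 0.30427, so δ = +17.714°.
cos H₀ = −tan(-28.0°) tan(+17.714°) = 0.1698, H₀ = 1.4001 rad.
Bracket: H₀ sin φ sin δ + cos φ cos δ sin H₀ = 1.4001×-0.46947×0.30427 + 0.88295×0.95259×0.98547 = -0.199998 + 0.828868 = 0.628870.
Q̄ = (S₀/π) × [bracket] = (1361/π) × 0.628870 = 272.44 W/m².
Ratio Q̄_A / Q̄_B = 484.31 / 272.44 = 1.778.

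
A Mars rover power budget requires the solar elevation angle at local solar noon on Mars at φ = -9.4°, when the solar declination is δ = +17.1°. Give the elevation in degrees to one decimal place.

63.5°

At local noon the hour angle is zero, so the zenith angle equals |φ − δ| = |-9.4° − (+17.100°)| = 26.500°.
Elevation = 90° − 26.500° = 63.5°.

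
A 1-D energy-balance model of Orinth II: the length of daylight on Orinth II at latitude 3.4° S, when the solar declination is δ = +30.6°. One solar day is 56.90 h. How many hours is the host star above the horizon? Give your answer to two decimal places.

27.81 h

cos H₀ = −tan φ · tan δ = −tan(-3.4°) × tan(+30.600°) = 0.0351, so H₀ = 1.5357 rad = 87.99°.
Daylight = 2H₀/(2π) × 56.90 h = (1.5357/π) × 56.90 = 27.81 h.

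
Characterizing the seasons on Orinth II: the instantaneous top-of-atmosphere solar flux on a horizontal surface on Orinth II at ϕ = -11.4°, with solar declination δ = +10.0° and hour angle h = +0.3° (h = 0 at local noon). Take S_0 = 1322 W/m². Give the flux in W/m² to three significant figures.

cos θ_z = sin ϕ sin δ + cos ϕ cos δ cos h = -0.034323 + 0.965365 = 0.931042.
Flux = S_0 · cos θ_z = 1322 × 0.931042 = 1231 W/m².

1.23e+03 W/m²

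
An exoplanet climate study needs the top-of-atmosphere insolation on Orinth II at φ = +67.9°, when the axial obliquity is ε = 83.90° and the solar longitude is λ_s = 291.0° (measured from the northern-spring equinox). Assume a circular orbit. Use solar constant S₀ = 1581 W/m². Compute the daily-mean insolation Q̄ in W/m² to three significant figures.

Solar declination: sin δ = sin ε · sin λ_s = sin 83.90° × sin 291.0° = -0.92829, so δ = -68.170°.
cos H₀ = −tan(+67.9°) tan(-68.170°) = 6.1480 ≥ 1 ⇒ polar night, H₀ = 0 and Q̄ = 0.

Q̄ ≈ 0.00 W/m²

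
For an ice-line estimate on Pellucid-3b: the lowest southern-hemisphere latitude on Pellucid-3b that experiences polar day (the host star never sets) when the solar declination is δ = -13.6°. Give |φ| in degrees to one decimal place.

|φ| = 76.4°

Polar day requires cos H₀ = −tan φ tan δ ≤ −1, i.e. tan φ tan δ ≥ 1.
The boundary is |tan φ| · |tan δ| = 1, so |φ| = 90° − |δ| = 90° − 13.6° = 76.4° in the southern hemisphere.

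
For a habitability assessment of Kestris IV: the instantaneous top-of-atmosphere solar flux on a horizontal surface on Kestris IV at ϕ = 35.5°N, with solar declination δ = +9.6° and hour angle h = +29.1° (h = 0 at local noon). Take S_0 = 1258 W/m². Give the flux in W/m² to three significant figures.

1.00e+03 W/m²

cos θ_z = sin ϕ sin δ + cos ϕ cos δ cos h = 0.096843 + 0.701390 = 0.798233.
Flux = S_0 · cos θ_z = 1258 × 0.798233 = 1004 W/m².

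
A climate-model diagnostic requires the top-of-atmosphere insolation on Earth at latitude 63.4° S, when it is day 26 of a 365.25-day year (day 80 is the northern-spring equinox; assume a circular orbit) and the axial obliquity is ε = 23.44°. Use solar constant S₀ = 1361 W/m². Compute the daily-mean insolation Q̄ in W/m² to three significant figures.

Q̄ ≈ 421 W/m²

Solar longitude: λ_s = 360° × (26 − 80)/365.25 = -53.224°, i.e. -53.224° + 360° = 306.776°.
sin δ = sin 23.44° × sin 306.776° = -0.31862, so δ = -18.580°.
cos H₀ = −tan(-63.4°) tan(-18.580°) = -0.6713, H₀ = 2.3067 rad.
Bracket: H₀ sin φ sin δ + cos φ cos δ sin H₀ = 2.3067×-0.89415×-0.31862 + 0.44776×0.94788×0.74123 = 0.657165 + 0.314595 = 0.971760.
Q̄ = (S₀/π) × [bracket] = (1361/π) × 0.971760 = 421.0 W/m².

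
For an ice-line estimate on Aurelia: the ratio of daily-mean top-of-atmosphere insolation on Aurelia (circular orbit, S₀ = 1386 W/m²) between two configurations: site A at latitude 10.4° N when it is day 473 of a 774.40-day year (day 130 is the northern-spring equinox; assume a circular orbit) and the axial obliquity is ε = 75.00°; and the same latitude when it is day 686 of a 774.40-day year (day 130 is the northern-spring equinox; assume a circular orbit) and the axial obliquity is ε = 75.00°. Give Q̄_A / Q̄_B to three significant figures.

— Configuration A (φ=+10.4°):
Solar longitude: λ_s = 360° × (473 − 130)/774.40 = 159.452°.
sin δ = sin 75.00° × sin 159.452° = 0.33902, so δ = +19.817°.
cos H₀ = −tan(+10.4°) tan(+19.817°) = -0.0661, H₀ = 1.6370 rad.
Bracket: H₀ sin φ sin δ + cos φ cos δ sin H₀ = 1.6370×0.18052×0.33902 + 0.98357×0.94078×0.99781 = 0.100184 + 0.923297 = 1.023481.
Q̄ = (S₀/π) × [bracket] = (1386/π) × 1.023481 = 451.54 W/m².
— Configuration B (φ=+10.4°):
Solar longitude: λ_s = 360° × (686 − 130)/774.40 = 258.471°.
sin δ = sin 75.00° × sin 258.471° = -0.94644, so δ = -71.162°.
cos H₀ = −tan(+10.4°) tan(-71.162°) = 0.5380, H₀ = 1.0028 rad.
Bracket: H₀ sin φ sin δ + cos φ cos δ sin H₀ = 1.0028×0.18052×-0.94644 + 0.98357×0.32289×0.84296 = -0.171330 + 0.267711 = 0.096381.
Q̄ = (S₀/π) × [bracket] = (1386/π) × 0.096381 = 42.521 W/m².
Ratio Q̄_A / Q̄_B = 451.54 / 42.521 = 10.62.

Q̄_A / Q̄_B ≈ 10.6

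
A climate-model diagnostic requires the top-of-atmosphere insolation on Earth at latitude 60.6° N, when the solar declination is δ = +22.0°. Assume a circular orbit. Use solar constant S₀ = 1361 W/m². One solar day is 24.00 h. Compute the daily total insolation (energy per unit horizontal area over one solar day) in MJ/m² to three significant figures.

cos H₀ = −tan(+60.6°) tan(+22.000°) = -0.7170, H₀ = 2.3703 rad.
Bracket: H₀ sin φ sin δ + cos φ cos δ sin H₀ = 2.3703×0.87121×0.37461 + 0.49090×0.92718×0.69704 = 0.773581 + 0.317260 = 1.090841.
Q̄ = (S₀/π) × [bracket] = (1361/π) × 1.090841 = 472.57 W/m².
Daily total = Q̄ × 24.00 h × 3600 s/h = 472.57 × 24.00 × 3600 / 10⁶ = 40.83 MJ/m².

40.8 MJ/m²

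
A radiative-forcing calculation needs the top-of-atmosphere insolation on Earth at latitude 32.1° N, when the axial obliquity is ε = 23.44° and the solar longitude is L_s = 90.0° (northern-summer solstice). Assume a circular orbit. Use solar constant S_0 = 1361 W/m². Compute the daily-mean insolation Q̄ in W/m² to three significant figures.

Solar declination: sin δ = sin ε · sin L_s = sin 23.44° × sin 90.0° = 0.39779, so δ = +23.440°.
cos h₀ = −tan(+32.1°) tan(+23.440°) = -0.2720, h₀ = 1.8462 rad.
Bracket: h₀ sin ϕ sin δ + cos ϕ cos δ sin h₀ = 1.8462×0.53140×0.39779 + 0.84712×0.91748×0.96230 = 0.390260 + 0.747915 = 1.138175.
Q̄ = (S_0/π) × [bracket] = (1361/π) × 1.138175 = 493.1 W/m².

Q̄ ≈ 493 W/m²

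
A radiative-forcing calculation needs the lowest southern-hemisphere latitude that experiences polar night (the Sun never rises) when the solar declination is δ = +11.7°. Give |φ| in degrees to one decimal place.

|φ| = 78.3°

Polar night requires cos H₀ = −tan φ tan δ ≥ 1, i.e. tan φ tan δ ≤ −1.
The boundary is |tan φ| · |tan δ| = 1, so |φ| = 90° − |δ| = 90° − 11.7° = 78.3° in the southern hemisphere.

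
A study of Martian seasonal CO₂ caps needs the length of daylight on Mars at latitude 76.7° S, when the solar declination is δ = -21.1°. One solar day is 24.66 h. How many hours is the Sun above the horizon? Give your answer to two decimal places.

Sunrise equation: cos H₀ = −tan φ · tan δ = -1.6323 ≤ −1, so the Sun never sets (polar day) and H₀ = π.
Daylight = 2H₀/(2π) × 24.66 h = (3.1416/π) × 24.66 = 24.66 h.

24.66 h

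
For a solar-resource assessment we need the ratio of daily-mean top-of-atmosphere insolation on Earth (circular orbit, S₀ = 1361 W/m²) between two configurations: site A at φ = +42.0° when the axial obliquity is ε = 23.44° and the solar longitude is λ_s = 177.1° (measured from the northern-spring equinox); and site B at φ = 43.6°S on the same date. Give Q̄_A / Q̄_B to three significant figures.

Q̄_A / Q̄_B ≈ 1.09

— Configuration A (φ=+42.0°):
Solar declination: sin δ = sin ε · sin λ_s = sin 23.44° × sin 177.1° = 0.02013, so δ = +1.153°.
cos H₀ = −tan(+42.0°) tan(+1.153°) = -0.0181, H₀ = 1.5889 rad.
Bracket: H₀ sin φ sin δ + cos φ cos δ sin H₀ = 1.5889×0.66913×0.02013 + 0.74314×0.99980×0.99984 = 0.021402 + 0.742872 = 0.764274.
Q̄ = (S₀/π) × [bracket] = (1361/π) × 0.764274 = 331.10 W/m².
— Configuration B (φ=-43.6°):
cos H₀ = −tan(-43.6°) tan(+1.153°) = 0.0192, H₀ = 1.5516 rad.
Bracket: H₀ sin φ sin δ + cos φ cos δ sin H₀ = 1.5516×-0.68962×0.02013 + 0.72417×0.99980×0.99982 = -0.021539 + 0.723895 = 0.702356.
Q̄ = (S₀/π) × [bracket] = (1361/π) × 0.702356 = 304.27 W/m².
Ratio Q̄_A / Q̄_B = 331.10 / 304.27 = 1.088.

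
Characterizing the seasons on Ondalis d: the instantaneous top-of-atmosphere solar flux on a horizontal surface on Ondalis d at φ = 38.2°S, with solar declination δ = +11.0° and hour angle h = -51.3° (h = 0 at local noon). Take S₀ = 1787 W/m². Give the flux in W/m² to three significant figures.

cos θ_z = sin φ sin δ + cos φ cos δ cos h = -0.117998 + 0.482324 = 0.364326.
Flux = S₀ · cos θ_z = 1787 × 0.364326 = 651.1 W/m².

651 W/m²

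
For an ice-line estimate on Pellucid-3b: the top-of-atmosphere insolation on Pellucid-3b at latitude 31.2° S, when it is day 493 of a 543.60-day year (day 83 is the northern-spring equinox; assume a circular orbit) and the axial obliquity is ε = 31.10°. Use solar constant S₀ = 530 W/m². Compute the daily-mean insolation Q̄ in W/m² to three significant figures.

Q̄ ≈ 203 W/m²

Solar longitude: λ_s = 360° × (493 − 83)/543.60 = 271.523°.
sin δ = sin 31.10° × sin 271.523° = -0.51635, so δ = -31.088°.
cos H₀ = −tan(-31.2°) tan(-31.088°) = -0.3652, H₀ = 1.9446 rad.
Bracket: H₀ sin φ sin δ + cos φ cos δ sin H₀ = 1.9446×-0.51803×-0.51635 + 0.85536×0.85638×0.93095 = 0.520151 + 0.681933 = 1.202084.
Q̄ = (S₀/π) × [bracket] = (530/π) × 1.202084 = 202.8 W/m².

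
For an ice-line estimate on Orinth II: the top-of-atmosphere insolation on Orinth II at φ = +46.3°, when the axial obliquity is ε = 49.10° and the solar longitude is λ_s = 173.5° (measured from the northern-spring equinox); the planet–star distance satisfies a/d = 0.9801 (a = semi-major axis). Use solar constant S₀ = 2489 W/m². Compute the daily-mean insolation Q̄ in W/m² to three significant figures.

Solar declination: sin δ = sin ε · sin λ_s = sin 49.10° × sin 173.5° = 0.08557, so δ = +4.909°.
cos H₀ = −tan(+46.3°) tan(+4.909°) = -0.0899, H₀ = 1.6608 rad.
Bracket: H₀ sin φ sin δ + cos φ cos δ sin H₀ = 1.6608×0.72297×0.08557 + 0.69088×0.99633×0.99595 = 0.102745 + 0.685557 = 0.788302.
Inverse-square distance factor (a/d)² = 0.9801² = 0.960596.
Q̄ = (S₀/π) × 0.960596 × [bracket] = (2489/π) × 0.960596 × 0.788302 = 599.9 W/m².

Q̄ ≈ 600 W/m²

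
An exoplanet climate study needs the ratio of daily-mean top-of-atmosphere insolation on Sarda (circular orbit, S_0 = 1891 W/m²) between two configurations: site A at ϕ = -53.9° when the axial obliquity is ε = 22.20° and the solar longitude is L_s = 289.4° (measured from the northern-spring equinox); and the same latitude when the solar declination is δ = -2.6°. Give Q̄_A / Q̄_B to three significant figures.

Q̄_A / Q̄_B ≈ 1.67

— Configuration A (ϕ=-53.9°):
Solar declination: sin δ = sin ε · sin L_s = sin 22.20° × sin 289.4° = -0.35639, so δ = -20.879°.
cos h₀ = −tan(-53.9°) tan(-20.879°) = -0.5231, h₀ = 2.1213 rad.
Bracket: h₀ sin ϕ sin δ + cos ϕ cos δ sin h₀ = 2.1213×-0.80799×-0.35639 + 0.58920×0.93434×0.85229 = 0.610849 + 0.469197 = 1.080046.
Q̄ = (S_0/π) × [bracket] = (1891/π) × 1.080046 = 650.11 W/m².
— Configuration B (ϕ=-53.9°):
cos h₀ = −tan(-53.9°) tan(-2.600°) = -0.0623, h₀ = 1.6331 rad.
Bracket: h₀ sin ϕ sin δ + cos ϕ cos δ sin h₀ = 1.6331×-0.80799×-0.04536 + 0.58920×0.99897×0.99806 = 0.059854 + 0.587451 = 0.647305.
Q̄ = (S_0/π) × [bracket] = (1891/π) × 0.647305 = 389.63 W/m².
Ratio Q̄_A / Q̄_B = 650.11 / 389.63 = 1.669.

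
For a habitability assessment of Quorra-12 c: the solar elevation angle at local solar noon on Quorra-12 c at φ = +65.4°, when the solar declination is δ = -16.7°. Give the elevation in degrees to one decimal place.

At local noon the hour angle is zero, so the zenith angle equals |φ − δ| = |+65.4° − (-16.700°)| = 82.100°.
Elevation = 90° − 82.100° = 7.9°.

7.9°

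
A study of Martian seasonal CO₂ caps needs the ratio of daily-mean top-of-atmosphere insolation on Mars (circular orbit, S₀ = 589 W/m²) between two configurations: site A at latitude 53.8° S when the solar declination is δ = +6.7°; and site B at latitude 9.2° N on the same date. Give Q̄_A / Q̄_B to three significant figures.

— Configuration A (φ=-53.8°):
cos H₀ = −tan(-53.8°) tan(+6.700°) = 0.1605, H₀ = 1.4096 rad.
Bracket: H₀ sin φ sin δ + cos φ cos δ sin H₀ = 1.4096×-0.80696×0.11667 + 0.59061×0.99317×0.98703 = -0.132711 + 0.578968 = 0.446257.
Q̄ = (S₀/π) × [bracket] = (589/π) × 0.446257 = 83.666 W/m².
— Configuration B (φ=+9.2°):
cos H₀ = −tan(+9.2°) tan(+6.700°) = -0.0190, H₀ = 1.5898 rad.
Bracket: H₀ sin φ sin δ + cos φ cos δ sin H₀ = 1.5898×0.15988×0.11667 + 0.98714×0.99317×0.99982 = 0.029655 + 0.980221 = 1.009876.
Q̄ = (S₀/π) × [bracket] = (589/π) × 1.009876 = 189.34 W/m².
Ratio Q̄_A / Q̄_B = 83.666 / 189.34 = 0.4419.

Q̄_A / Q̄_B ≈ 0.442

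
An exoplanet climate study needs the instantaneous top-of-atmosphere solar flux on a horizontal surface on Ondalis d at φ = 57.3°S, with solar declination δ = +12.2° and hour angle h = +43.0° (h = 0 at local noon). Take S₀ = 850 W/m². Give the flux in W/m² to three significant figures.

cos θ_z = sin φ sin δ + cos φ cos δ cos h = -0.177832 + 0.386184 = 0.208352.
Flux = S₀ · cos θ_z = 850 × 0.208352 = 177.1 W/m².

177 W/m²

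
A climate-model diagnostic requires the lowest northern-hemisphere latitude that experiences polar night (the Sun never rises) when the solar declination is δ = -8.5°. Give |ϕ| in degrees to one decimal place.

Polar night requires cos h₀ = −tan ϕ tan δ ≥ 1, i.e. tan ϕ tan δ ≤ −1.
The boundary is |tan ϕ| · |tan δ| = 1, so |ϕ| = 90° − |δ| = 90° − 8.5° = 81.5° in the northern hemisphere.

|ϕ| = 81.5°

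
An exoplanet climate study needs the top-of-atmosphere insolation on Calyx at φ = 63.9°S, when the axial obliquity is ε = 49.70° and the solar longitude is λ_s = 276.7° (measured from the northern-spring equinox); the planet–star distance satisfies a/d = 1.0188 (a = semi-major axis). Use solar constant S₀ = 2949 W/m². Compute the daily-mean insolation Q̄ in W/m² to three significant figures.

Q̄ ≈ 2.08e+03 W/m²

Solar declination: sin δ = sin ε · sin λ_s = sin 49.70° × sin 276.7° = -0.75746, so δ = -49.241°.
cos H₀ = −tan(-63.9°) tan(-49.241°) = -2.3682 ≤ −1 ⇒ polar day, H₀ = π.
Bracket: H₀ sin φ sin δ + cos φ cos δ sin H₀ = 3.1416×-0.89803×-0.75746 + 0.43994×0.65288×0.00000 = 2.136985 + 0.000000 = 2.136985.
Inverse-square distance factor (a/d)² = 1.0188² = 1.037953.
Q̄ = (S₀/π) × 1.037953 × [bracket] = (2949/π) × 1.037953 × 2.136985 = 2082 W/m².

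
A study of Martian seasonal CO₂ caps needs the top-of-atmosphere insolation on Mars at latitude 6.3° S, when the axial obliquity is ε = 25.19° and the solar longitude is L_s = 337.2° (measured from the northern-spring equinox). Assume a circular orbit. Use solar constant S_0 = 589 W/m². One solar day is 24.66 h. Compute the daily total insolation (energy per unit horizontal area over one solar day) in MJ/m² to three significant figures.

Solar declination: sin δ = sin ε · sin L_s = sin 25.19° × sin 337.2° = -0.16493, so δ = -9.493°.
cos h₀ = −tan(-6.3°) tan(-9.493°) = -0.0185, h₀ = 1.5893 rad.
Bracket: h₀ sin ϕ sin δ + cos ϕ cos δ sin h₀ = 1.5893×-0.10973×-0.16493 + 0.99396×0.98630×0.99983 = 0.028763 + 0.980176 = 1.008939.
Q̄ = (S_0/π) × [bracket] = (589/π) × 1.008939 = 189.16 W/m².
Daily total = Q̄ × 24.66 h × 3600 s/h = 189.16 × 24.66 × 3600 / 10⁶ = 16.79 MJ/m².

16.8 MJ/m²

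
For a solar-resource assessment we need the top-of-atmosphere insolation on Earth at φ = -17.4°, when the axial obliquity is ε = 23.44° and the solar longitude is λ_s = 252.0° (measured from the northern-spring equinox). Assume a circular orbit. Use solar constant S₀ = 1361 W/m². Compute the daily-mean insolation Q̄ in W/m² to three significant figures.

Solar declination: sin δ = sin ε · sin λ_s = sin 23.44° × sin 252.0° = -0.37832, so δ = -22.230°.
cos H₀ = −tan(-17.4°) tan(-22.230°) = -0.1281, H₀ = 1.6992 rad.
Bracket: H₀ sin φ sin δ + cos φ cos δ sin H₀ = 1.6992×-0.29904×-0.37832 + 0.95424×0.92568×0.99176 = 0.192235 + 0.876042 = 1.068277.
Q̄ = (S₀/π) × [bracket] = (1361/π) × 1.068277 = 462.8 W/m².

Q̄ ≈ 463 W/m²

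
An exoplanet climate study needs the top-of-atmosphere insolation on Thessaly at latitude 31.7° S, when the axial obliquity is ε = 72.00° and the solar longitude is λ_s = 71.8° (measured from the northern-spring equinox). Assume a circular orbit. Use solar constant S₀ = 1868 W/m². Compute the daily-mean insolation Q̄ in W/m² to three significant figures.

Q̄ ≈ 0.00 W/m²

Solar declination: sin δ = sin ε · sin λ_s = sin 72.00° × sin 71.8° = 0.90348, so δ = +64.619°.
cos H₀ = −tan(-31.7°) tan(+64.619°) = 1.3018 ≥ 1 ⇒ polar night, H₀ = 0 and Q̄ = 0.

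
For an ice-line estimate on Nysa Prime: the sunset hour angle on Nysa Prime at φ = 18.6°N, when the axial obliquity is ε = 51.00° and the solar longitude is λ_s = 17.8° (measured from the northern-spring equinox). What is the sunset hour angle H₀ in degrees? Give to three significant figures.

Solar declination: sin δ = sin ε · sin λ_s = sin 51.00° × sin 17.8° = 0.23757, so δ = +13.743°.
cos H₀ = −tan φ · tan δ = −tan(+18.6°) × tan(+13.743°) = -0.0823, so H₀ = 1.6532 rad = 94.72°.

H₀ = 94.7°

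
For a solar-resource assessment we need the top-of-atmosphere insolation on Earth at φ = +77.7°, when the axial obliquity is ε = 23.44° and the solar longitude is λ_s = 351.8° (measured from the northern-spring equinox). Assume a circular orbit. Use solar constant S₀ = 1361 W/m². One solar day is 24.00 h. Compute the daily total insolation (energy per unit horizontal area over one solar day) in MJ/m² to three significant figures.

4.97 MJ/m²

Solar declination: sin δ = sin ε · sin λ_s = sin 23.44° × sin 351.8° = -0.05674, so δ = -3.252°.
cos H₀ = −tan(+77.7°) tan(-3.252°) = 0.2606, H₀ = 1.3071 rad.
Bracket: H₀ sin φ sin δ + cos φ cos δ sin H₀ = 1.3071×0.97705×-0.05674 + 0.21303×0.99839×0.96544 = -0.072463 + 0.205337 = 0.132874.
Q̄ = (S₀/π) × [bracket] = (1361/π) × 0.132874 = 57.564 W/m².
Daily total = Q̄ × 24.00 h × 3600 s/h = 57.564 × 24.00 × 3600 / 10⁶ = 4.974 MJ/m².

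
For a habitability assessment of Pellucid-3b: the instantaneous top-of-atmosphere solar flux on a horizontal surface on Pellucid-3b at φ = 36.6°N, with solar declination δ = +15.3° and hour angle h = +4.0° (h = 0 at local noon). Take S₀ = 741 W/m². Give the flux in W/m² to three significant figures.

cos θ_z = sin φ sin δ + cos φ cos δ cos h = 0.157328 + 0.772477 = 0.929805.
Flux = S₀ · cos θ_z = 741 × 0.929805 = 689.0 W/m².

689 W/m²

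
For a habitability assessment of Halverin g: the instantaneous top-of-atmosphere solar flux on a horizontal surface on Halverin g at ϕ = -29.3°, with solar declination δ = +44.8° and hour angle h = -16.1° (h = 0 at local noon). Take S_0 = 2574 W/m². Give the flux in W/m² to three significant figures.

cos θ_z = sin ϕ sin δ + cos ϕ cos δ cos h = -0.344836 + 0.594525 = 0.249689.
Flux = S_0 · cos θ_z = 2574 × 0.249689 = 642.7 W/m².

643 W/m²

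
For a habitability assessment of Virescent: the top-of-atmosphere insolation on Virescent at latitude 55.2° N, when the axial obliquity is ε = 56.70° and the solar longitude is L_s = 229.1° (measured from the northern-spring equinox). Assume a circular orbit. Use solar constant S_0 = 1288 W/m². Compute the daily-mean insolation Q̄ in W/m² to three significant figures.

Q̄ ≈ 0.00 W/m²

Solar declination: sin δ = sin ε · sin L_s = sin 56.70° × sin 229.1° = -0.63175, so δ = -39.179°.
cos h₀ = −tan(+55.2°) tan(-39.179°) = 1.1726 ≥ 1 ⇒ polar night, h₀ = 0 and Q̄ = 0.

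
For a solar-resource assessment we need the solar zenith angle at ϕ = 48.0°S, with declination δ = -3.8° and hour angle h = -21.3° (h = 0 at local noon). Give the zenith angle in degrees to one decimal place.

cos θ_z = sin ϕ sin δ + cos ϕ cos δ cos h = 0.049251 + 0.622053 = 0.671304.
θ_z = arccos(0.671304) = 47.8°.

θ_z = 47.8°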